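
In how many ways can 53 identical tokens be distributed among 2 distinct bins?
C(53+2-1, 2-1) = C(54, 1) = 54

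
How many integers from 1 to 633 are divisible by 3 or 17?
⌊633/3⌋ + ⌊633/17⌋ - ⌊633/51⌋ = 211 + 37 - 12 = 236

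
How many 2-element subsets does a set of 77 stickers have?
C(77,2) = 77!/(2!×75!) = 2926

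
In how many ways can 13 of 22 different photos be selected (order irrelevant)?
C(22,13) = 22!/(13!×9!) = 497420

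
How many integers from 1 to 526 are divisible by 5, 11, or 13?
⌊526/5⌋+⌊526/11⌋+⌊526/13⌋ - ⌊526/55⌋-⌊526/65⌋-⌊526/143⌋ + ⌊526/715⌋ = 105+47+40 - 9-8-3 + 0 = 172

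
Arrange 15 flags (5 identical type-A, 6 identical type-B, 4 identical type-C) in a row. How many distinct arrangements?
15! / (5! × 6! × 4!) = 630630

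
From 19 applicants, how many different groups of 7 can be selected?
C(19,7) = 19!/(7!×12!) = 50388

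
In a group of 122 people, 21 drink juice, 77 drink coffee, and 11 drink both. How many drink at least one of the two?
|A∪B| = |A| + |B| - |A∩B| = 21 + 77 - 11 = 87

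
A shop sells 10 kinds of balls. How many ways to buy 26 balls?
C(26+10-1, 10-1) = C(35, 9) = 70607460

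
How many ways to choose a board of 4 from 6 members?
C(6,4) = 6!/(4!×2!) = 15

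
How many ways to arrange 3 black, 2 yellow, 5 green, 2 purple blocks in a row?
12! / (3! × 2! × 5! × 2!) = 166320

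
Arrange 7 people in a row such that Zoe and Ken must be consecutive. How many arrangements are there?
Treat the 2 as one block: (7-2+1)! × 2! = 720 × 2 = 1440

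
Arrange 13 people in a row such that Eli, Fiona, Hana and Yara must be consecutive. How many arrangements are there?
Treat the 4 as one block: (13-4+1)! × 4! = 3628800 × 24 = 87091200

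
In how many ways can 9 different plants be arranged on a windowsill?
9! = 362880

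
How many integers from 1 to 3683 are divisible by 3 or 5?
⌊3683/3⌋ + ⌊3683/5⌋ - ⌊3683/15⌋ = 1227 + 736 - 245 = 1718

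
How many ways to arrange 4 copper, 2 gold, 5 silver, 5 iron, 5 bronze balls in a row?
21! / (4! × 2! × 5! × 5! × 5!) = 615969113760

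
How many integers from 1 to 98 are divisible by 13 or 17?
⌊98/13⌋ + ⌊98/17⌋ - ⌊98/221⌋ = 7 + 5 - 0 = 12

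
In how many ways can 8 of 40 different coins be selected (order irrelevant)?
C(40,8) = 40!/(8!×32!) = 76904685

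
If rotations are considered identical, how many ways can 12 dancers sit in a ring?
Circular: fix one position, arrange the rest. (12-1)! = 39916800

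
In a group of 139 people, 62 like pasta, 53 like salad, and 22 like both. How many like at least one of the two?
|A∪B| = |A| + |B| - |A∩B| = 62 + 53 - 22 = 93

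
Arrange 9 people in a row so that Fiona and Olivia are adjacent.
Treat as block: (9-1)! × 2! = 40320 × 2 = 80640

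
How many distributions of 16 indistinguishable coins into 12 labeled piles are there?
C(16+12-1, 12-1) = C(27, 11) = 13037895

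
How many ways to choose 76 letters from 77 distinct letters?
C(77,76) = 77!/(76!×1!) = 77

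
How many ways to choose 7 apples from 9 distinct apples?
C(9,7) = 9!/(7!×2!) = 36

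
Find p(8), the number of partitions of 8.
Pentagonal recurrence p(n) = p(n-1) + p(n-2) - p(n-5) - p(n-7) + p(n-12) + p(n-15) - ... gives p(0..7) = 1, 1, 2, 3, 5, 7, 11, 15. p(8) = p(7) + p(6) - p(3) - p(1) = 15 + 11 - 3 - 1 = 22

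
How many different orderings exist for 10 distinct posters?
10! = 3628800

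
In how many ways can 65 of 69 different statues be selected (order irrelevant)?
C(69,65) = 69!/(65!×4!) = 864501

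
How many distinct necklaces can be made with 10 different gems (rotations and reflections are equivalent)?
(10-1)!/2 = 362880/2 = 181440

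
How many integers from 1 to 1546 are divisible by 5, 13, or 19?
⌊1546/5⌋+⌊1546/13⌋+⌊1546/19⌋ - ⌊1546/65⌋-⌊1546/95⌋-⌊1546/247⌋ + ⌊1546/1235⌋ = 309+118+81 - 23-16-6 + 1 = 464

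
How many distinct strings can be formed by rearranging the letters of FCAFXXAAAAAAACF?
15! / (8! × 3! × 2! × 2!) = 1351350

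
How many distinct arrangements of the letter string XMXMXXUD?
8! / (1! × 2! × 1! × 4!) = 840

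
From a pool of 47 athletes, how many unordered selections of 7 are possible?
C(47,7) = 47!/(7!×40!) = 62891499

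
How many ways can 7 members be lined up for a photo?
7! = 5040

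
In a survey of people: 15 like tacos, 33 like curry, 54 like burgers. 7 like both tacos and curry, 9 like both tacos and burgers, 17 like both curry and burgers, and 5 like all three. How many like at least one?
|A∪B∪C| = 15+33+54-7-9-17+5 = 74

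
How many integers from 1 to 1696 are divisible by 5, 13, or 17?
⌊1696/5⌋+⌊1696/13⌋+⌊1696/17⌋ - ⌊1696/65⌋-⌊1696/85⌋-⌊1696/221⌋ + ⌊1696/1105⌋ = 339+130+99 - 26-19-7 + 1 = 517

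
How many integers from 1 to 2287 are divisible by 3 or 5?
⌊2287/3⌋ + ⌊2287/5⌋ - ⌊2287/15⌋ = 762 + 457 - 152 = 1067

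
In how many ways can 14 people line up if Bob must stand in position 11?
Fix one position: (14-1)! = 6227020800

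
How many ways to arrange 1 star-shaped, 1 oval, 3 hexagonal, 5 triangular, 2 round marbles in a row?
12! / (1! × 1! × 3! × 5! × 2!) = 332640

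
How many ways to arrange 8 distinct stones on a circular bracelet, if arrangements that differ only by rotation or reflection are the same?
(8-1)!/2 = 5040/2 = 2520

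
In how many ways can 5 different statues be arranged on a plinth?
5! = 120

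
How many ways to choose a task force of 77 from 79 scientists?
C(79,77) = 79!/(77!×2!) = 3081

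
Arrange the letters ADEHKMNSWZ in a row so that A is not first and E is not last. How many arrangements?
By inclusion-exclusion: 10! - 2×(10-1)! + (10-2)! = 3628800 - 725760 + 40320 = 2943360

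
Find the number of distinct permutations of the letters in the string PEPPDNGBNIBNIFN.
15! / (1! × 1! × 1! × 3! × 1! × 4! × 2! × 2!) = 2270268000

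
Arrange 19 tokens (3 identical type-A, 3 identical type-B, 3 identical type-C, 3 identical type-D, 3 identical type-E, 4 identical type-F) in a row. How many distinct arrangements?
19! / (3! × 3! × 3! × 3! × 3! × 4!) = 651819168000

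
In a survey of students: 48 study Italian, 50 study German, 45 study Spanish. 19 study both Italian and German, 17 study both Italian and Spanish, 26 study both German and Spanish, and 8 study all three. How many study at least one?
|A∪B∪C| = 48+50+45-19-17-26+8 = 89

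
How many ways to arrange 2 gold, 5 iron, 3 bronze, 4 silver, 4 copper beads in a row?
18! / (2! × 5! × 3! × 4! × 4!) = 7718911200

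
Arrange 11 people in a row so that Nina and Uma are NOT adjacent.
Total - adjacent = 11! - (11-1)!×2 = 39916800 - 7257600 = 32659200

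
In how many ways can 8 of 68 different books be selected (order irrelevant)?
C(68,8) = 68!/(8!×60!) = 7392009768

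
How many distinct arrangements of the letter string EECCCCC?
7! / (5! × 2!) = 21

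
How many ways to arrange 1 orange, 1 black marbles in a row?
2! / (1! × 1!) = 2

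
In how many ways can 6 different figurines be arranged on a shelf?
6! = 720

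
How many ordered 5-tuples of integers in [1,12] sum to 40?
Coefficient of x^40 in (x + x² + ... + x^12)^5. By inclusion-exclusion on dice exceeding 12: Σ_j (-1)^j C(5,j)·C(40-1-12j, 4) = C(5,0)·C(39,4) - C(5,1)·C(27,4) + C(5,2)·C(15,4) = 1·82251 - 5·17550 + 10·1365 = 8151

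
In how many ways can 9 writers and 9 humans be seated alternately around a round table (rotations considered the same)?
Fix one of the writers: (9-1)! ways for the remaining writers, × 9! ways for the humans = 40320 × 362880 = 14631321600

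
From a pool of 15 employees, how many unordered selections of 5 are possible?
C(15,5) = 15!/(5!×10!) = 3003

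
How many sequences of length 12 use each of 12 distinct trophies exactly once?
12! = 479001600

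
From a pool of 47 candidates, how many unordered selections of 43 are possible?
C(47,43) = 47!/(43!×4!) = 178365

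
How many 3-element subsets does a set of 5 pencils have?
C(5,3) = 5!/(3!×2!) = 10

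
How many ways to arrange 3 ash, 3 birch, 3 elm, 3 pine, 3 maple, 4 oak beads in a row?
19! / (3! × 3! × 3! × 3! × 3! × 4!) = 651819168000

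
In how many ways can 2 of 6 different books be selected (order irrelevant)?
C(6,2) = 6!/(2!×4!) = 15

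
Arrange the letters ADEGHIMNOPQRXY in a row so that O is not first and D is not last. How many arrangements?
By inclusion-exclusion: 14! - 2×(14-1)! + (14-2)! = 87178291200 - 12454041600 + 479001600 = 75203251200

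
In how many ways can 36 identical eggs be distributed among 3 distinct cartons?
C(36+3-1, 3-1) = C(38, 2) = 703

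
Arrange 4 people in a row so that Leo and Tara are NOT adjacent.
Total - adjacent = 4! - (4-1)!×2 = 24 - 12 = 12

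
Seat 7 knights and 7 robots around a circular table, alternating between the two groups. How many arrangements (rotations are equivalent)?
Fix one of the knights: (7-1)! ways for the remaining knights, × 7! ways for the robots = 720 × 5040 = 3628800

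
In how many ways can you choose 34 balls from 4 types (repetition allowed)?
C(34+4-1, 4-1) = C(37, 3) = 7770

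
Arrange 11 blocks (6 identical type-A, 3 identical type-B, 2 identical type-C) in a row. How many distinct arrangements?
11! / (6! × 3! × 2!) = 4620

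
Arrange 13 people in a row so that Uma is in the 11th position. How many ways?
Fix one position: (13-1)! = 479001600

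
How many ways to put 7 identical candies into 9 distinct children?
C(7+9-1, 9-1) = C(15, 8) = 6435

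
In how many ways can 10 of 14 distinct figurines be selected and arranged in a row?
P(14,10) = 14!/(14-10)! = 3632428800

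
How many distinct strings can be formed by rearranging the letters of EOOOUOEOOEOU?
12! / (3! × 2! × 7!) = 7920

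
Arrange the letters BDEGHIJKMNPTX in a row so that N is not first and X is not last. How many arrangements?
By inclusion-exclusion: 13! - 2×(13-1)! + (13-2)! = 6227020800 - 958003200 + 39916800 = 5308934400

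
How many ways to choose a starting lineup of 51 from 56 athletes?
C(56,51) = 56!/(51!×5!) = 3819816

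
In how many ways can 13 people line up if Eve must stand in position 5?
Fix one position: (13-1)! = 479001600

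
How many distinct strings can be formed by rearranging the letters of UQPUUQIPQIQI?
12! / (4! × 3! × 2! × 3!) = 277200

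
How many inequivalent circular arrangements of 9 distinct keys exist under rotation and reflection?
(9-1)!/2 = 40320/2 = 20160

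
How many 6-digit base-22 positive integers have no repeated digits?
First digit: 21 choices (nonzero). Then descending: 21 × 21 × 20 × 19 × 18 × 17 = 51279480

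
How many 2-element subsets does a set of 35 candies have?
C(35,2) = 35!/(2!×33!) = 595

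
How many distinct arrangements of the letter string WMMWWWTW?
8! / (5! × 1! × 2!) = 168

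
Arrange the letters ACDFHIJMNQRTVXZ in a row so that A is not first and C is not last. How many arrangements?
By inclusion-exclusion: 15! - 2×(15-1)! + (15-2)! = 1307674368000 - 174356582400 + 6227020800 = 1139544806400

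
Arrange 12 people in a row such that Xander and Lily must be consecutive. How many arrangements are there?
Treat the 2 as one block: (12-2+1)! × 2! = 39916800 × 2 = 79833600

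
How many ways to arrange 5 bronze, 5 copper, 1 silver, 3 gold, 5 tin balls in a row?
19! / (5! × 5! × 1! × 3! × 5!) = 11732745024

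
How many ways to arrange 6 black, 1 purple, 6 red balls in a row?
13! / (6! × 1! × 6!) = 12012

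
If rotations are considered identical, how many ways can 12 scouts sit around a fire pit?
Circular: fix one position, arrange the rest. (12-1)! = 39916800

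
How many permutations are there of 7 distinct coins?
7! = 5040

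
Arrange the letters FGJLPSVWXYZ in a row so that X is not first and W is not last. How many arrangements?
By inclusion-exclusion: 11! - 2×(11-1)! + (11-2)! = 39916800 - 7257600 + 362880 = 33022080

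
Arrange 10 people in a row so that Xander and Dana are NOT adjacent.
Total - adjacent = 10! - (10-1)!×2 = 3628800 - 725760 = 2903040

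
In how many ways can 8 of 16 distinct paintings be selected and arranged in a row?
P(16,8) = 16!/(16-8)! = 518918400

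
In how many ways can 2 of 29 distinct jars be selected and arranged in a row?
P(29,2) = 29!/(29-2)! = 812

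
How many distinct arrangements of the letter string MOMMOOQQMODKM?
13! / (4! × 2! × 1! × 1! × 5!) = 1081080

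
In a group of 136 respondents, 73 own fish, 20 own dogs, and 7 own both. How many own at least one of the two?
|A∪B| = |A| + |B| - |A∩B| = 73 + 20 - 7 = 86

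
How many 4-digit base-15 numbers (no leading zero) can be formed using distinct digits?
First digit: 14 choices (nonzero). Then descending: 14 × 14 × 13 × 12 = 30576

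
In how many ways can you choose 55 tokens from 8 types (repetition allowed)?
C(55+8-1, 8-1) = C(62, 7) = 491796152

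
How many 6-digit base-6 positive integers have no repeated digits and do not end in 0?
Last digit: 5 nonzero choices. First digit: 4 (nonzero, ≠last). Middle 4: P(4,4) = 24. Total = 480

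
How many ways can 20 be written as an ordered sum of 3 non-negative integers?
C(20+3-1, 3-1) = C(22, 2) = 231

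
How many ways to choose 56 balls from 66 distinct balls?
C(66,56) = 66!/(56!×10!) = 210980549208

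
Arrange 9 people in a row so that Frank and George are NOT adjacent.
Total - adjacent = 9! - (9-1)!×2 = 362880 - 80640 = 282240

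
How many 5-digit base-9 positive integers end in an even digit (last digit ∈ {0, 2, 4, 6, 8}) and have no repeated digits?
Last∈{0,2,4,6,8}. Last=0: 1680. Last nonzero: 4×7×P(7,3) = 5880. Total = 7560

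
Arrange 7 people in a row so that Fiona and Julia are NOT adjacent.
Total - adjacent = 7! - (7-1)!×2 = 5040 - 1440 = 3600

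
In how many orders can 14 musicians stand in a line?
14! = 87178291200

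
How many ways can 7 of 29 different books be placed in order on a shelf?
P(29,7) = 29!/(29-7)! = 7866331200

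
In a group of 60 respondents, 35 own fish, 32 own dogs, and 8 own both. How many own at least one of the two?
|A∪B| = |A| + |B| - |A∩B| = 35 + 32 - 8 = 59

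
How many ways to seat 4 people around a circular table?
Circular: fix one position, arrange the rest. (4-1)! = 6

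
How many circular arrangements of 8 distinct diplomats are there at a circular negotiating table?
Circular: fix one position, arrange the rest. (8-1)! = 5040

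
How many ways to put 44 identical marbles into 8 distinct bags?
C(44+8-1, 8-1) = C(51, 7) = 115775100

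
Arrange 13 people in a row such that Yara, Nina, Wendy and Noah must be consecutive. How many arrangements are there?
Treat the 4 as one block: (13-4+1)! × 4! = 3628800 × 24 = 87091200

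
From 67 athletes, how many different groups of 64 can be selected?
C(67,64) = 67!/(64!×3!) = 47905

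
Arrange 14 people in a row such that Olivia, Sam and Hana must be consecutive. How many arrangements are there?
Treat the 3 as one block: (14-3+1)! × 3! = 479001600 × 6 = 2874009600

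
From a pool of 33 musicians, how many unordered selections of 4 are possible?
C(33,4) = 33!/(4!×29!) = 40920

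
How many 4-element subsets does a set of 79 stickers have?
C(79,4) = 79!/(4!×75!) = 1502501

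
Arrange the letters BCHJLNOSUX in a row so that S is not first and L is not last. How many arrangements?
By inclusion-exclusion: 10! - 2×(10-1)! + (10-2)! = 3628800 - 725760 + 40320 = 2943360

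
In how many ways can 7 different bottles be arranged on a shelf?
7! = 5040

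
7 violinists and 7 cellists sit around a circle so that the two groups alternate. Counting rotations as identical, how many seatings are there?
Fix one of the violinists: (7-1)! ways for the remaining violinists, × 7! ways for the cellists = 720 × 5040 = 3628800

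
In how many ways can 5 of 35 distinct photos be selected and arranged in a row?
P(35,5) = 35!/(35-5)! = 38955840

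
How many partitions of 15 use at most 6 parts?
By conjugation, equals partitions of 15 into parts ≤ 6. Let r_j(i) = number of partitions of i into parts ≤ j, for i = 0..15. r_1(i) = 1 for all i; r_j(i) = r_{j-1}(i) + r_j(i-j). Rows j = 2..6: ≤2: 1 1 2 2 3 3 4 4 5 5 6 6 7 7 8 8; ≤3: 1 1 2 3 4 5 7 8 10 12 14 16 19 21 24 27; ≤4: 1 1 2 3 5 6 9 11 15 18 23 27 34 39 47 54; ≤5: 1 1 2 3 5 7 10 13 18 23 30 37 47 57 70 84; ≤6: 1 1 2 3 5 7 11 14 20 26 35 44 58 71 90 110. r_6(15) = 110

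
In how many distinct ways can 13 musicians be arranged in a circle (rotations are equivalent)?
Circular: fix one position, arrange the rest. (13-1)! = 479001600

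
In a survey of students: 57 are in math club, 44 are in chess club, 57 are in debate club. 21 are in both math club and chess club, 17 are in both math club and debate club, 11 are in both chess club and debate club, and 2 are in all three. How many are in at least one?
|A∪B∪C| = 57+44+57-21-17-11+2 = 111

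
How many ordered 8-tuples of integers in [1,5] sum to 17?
Coefficient of x^17 in (x + x² + ... + x^5)^8. By inclusion-exclusion on dice exceeding 5: Σ_j (-1)^j C(8,j)·C(17-1-5j, 7) = C(8,0)·C(16,7) - C(8,1)·C(11,7) = 1·11440 - 8·330 = 8800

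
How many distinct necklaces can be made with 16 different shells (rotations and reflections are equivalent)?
(16-1)!/2 = 1307674368000/2 = 653837184000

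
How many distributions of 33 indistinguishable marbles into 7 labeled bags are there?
C(33+7-1, 7-1) = C(39, 6) = 3262623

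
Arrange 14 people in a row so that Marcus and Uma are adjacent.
Treat as block: (14-1)! × 2! = 6227020800 × 2 = 12454041600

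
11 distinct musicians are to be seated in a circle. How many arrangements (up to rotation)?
Circular: fix one position, arrange the rest. (11-1)! = 3628800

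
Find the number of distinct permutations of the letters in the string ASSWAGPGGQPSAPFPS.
17! / (4! × 1! × 3! × 4! × 3! × 1! × 1!) = 17153136000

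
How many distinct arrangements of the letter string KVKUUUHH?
8! / (1! × 2! × 3! × 2!) = 1680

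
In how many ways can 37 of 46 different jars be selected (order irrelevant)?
C(46,37) = 46!/(37!×9!) = 1101716330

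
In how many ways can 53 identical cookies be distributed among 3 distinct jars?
C(53+3-1, 3-1) = C(55, 2) = 1485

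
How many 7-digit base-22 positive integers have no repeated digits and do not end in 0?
Last digit: 21 nonzero choices. First digit: 20 (nonzero, ≠last). Middle 5: P(20,5) = 1860480. Total = 781401600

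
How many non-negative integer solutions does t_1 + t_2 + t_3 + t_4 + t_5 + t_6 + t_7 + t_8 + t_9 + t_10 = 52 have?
C(52+10-1, 10-1) = C(61, 9) = 17341763505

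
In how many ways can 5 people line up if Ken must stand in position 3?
Fix one position: (5-1)! = 24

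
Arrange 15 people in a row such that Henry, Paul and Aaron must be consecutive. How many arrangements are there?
Treat the 3 as one block: (15-3+1)! × 3! = 6227020800 × 6 = 37362124800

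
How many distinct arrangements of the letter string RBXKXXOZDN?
10! / (1! × 1! × 3! × 1! × 1! × 1! × 1! × 1!) = 604800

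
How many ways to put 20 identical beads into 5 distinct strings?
C(20+5-1, 5-1) = C(24, 4) = 10626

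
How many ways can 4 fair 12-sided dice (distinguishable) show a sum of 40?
Coefficient of x^40 in (x + x² + ... + x^12)^4. By inclusion-exclusion on dice exceeding 12: Σ_j (-1)^j C(4,j)·C(40-1-12j, 3) = C(4,0)·C(39,3) - C(4,1)·C(27,3) + C(4,2)·C(15,3) - C(4,3)·C(3,3) = 1·9139 - 4·2925 + 6·455 - 4·1 = 165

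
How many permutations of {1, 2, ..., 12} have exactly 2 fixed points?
Choose the 2 fixed points C(12,2) = 66, derange the rest: !10 = Σ_{j=0}^{10} (-1)^j·10!/j! = 3628800 - 3628800 + 1814400 - 604800 + 151200 - 30240 + 5040 - 720 + 90 - 10 + 1 = 1334961. Product = 66 × 1334961 = 88107426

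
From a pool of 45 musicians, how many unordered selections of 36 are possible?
C(45,36) = 45!/(36!×9!) = 886163135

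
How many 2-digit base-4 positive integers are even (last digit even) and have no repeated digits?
Last∈{0,2}. Last=0: 3. Last nonzero: 1×2×P(2,0) = 2. Total = 5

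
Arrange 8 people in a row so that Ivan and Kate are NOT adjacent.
Total - adjacent = 8! - (8-1)!×2 = 40320 - 10080 = 30240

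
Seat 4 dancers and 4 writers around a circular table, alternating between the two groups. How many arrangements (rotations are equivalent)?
Fix one of the dancers: (4-1)! ways for the remaining dancers, × 4! ways for the writers = 6 × 24 = 144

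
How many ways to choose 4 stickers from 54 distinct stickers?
C(54,4) = 54!/(4!×50!) = 316251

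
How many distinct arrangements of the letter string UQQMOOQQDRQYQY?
14! / (1! × 2! × 2! × 6! × 1! × 1! × 1!) = 30270240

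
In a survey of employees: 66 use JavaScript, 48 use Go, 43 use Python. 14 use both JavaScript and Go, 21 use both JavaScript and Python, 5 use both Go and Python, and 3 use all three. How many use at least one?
|A∪B∪C| = 66+48+43-14-21-5+3 = 120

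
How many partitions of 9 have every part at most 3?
Let r_j(i) = number of partitions of i into parts ≤ j, for i = 0..9. r_1(i) = 1 for all i; r_j(i) = r_{j-1}(i) + r_j(i-j). Rows j = 2..3: ≤2: 1 1 2 2 3 3 4 4 5 5; ≤3: 1 1 2 3 4 5 7 8 10 12. r_3(9) = 12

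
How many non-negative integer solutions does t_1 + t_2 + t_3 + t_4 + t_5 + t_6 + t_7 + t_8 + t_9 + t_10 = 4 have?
C(4+10-1, 10-1) = C(13, 9) = 715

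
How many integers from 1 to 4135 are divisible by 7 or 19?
⌊4135/7⌋ + ⌊4135/19⌋ - ⌊4135/133⌋ = 590 + 217 - 31 = 776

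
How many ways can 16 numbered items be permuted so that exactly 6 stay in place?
Choose the 6 fixed points C(16,6) = 8008, derange the rest: !10 = Σ_{j=0}^{10} (-1)^j·10!/j! = 3628800 - 3628800 + 1814400 - 604800 + 151200 - 30240 + 5040 - 720 + 90 - 10 + 1 = 1334961. Product = 8008 × 1334961 = 10690367688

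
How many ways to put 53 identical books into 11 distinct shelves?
C(53+11-1, 11-1) = C(63, 10) = 127805525001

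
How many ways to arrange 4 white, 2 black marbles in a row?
6! / (4! × 2!) = 15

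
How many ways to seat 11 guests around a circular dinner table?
Circular: fix one position, arrange the rest. (11-1)! = 3628800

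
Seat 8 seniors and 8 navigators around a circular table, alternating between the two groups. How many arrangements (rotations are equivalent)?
Fix one of the seniors: (8-1)! ways for the remaining seniors, × 8! ways for the navigators = 5040 × 40320 = 203212800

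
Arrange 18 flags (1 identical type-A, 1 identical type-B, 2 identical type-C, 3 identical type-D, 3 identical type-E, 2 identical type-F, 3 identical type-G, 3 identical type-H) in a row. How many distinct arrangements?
18! / (1! × 1! × 2! × 3! × 3! × 2! × 3! × 3!) = 1235025792000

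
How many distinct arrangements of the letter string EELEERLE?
8! / (5! × 1! × 2!) = 168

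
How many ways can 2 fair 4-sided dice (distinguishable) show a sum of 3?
Coefficient of x^3 in (x + x² + ... + x^4)^2. By inclusion-exclusion on dice exceeding 4: Σ_j (-1)^j C(2,j)·C(3-1-4j, 1) = C(2,0)·C(2,1) = 1·2 = 2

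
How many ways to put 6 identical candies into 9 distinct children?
C(6+9-1, 9-1) = C(14, 8) = 3003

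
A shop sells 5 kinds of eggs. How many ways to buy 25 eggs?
C(25+5-1, 5-1) = C(29, 4) = 23751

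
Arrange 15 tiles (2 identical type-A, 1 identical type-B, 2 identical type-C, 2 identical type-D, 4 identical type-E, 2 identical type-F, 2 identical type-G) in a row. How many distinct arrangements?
15! / (2! × 1! × 2! × 2! × 4! × 2! × 2!) = 1702701000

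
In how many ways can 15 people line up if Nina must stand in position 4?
Fix one position: (15-1)! = 87178291200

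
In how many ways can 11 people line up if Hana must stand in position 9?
Fix one position: (11-1)! = 3628800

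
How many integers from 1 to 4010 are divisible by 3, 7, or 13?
⌊4010/3⌋+⌊4010/7⌋+⌊4010/13⌋ - ⌊4010/21⌋-⌊4010/39⌋-⌊4010/91⌋ + ⌊4010/273⌋ = 1336+572+308 - 190-102-44 + 14 = 1894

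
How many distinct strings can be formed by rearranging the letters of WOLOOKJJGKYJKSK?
15! / (3! × 4! × 1! × 1! × 1! × 3! × 1! × 1!) = 1513512000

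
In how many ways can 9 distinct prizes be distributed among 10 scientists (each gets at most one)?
P(10,9) = 10!/(10-9)! = 3628800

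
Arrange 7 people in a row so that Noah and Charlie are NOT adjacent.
Total - adjacent = 7! - (7-1)!×2 = 5040 - 1440 = 3600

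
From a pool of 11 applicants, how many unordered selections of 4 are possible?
C(11,4) = 11!/(4!×7!) = 330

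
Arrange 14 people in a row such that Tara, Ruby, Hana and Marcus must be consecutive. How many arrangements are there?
Treat the 4 as one block: (14-4+1)! × 4! = 39916800 × 24 = 958003200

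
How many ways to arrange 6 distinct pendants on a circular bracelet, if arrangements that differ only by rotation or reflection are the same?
(6-1)!/2 = 120/2 = 60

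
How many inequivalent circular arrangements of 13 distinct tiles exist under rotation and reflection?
(13-1)!/2 = 479001600/2 = 239500800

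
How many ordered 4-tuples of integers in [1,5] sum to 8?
Coefficient of x^8 in (x + x² + ... + x^5)^4. By inclusion-exclusion on dice exceeding 5: Σ_j (-1)^j C(4,j)·C(8-1-5j, 3) = C(4,0)·C(7,3) = 1·35 = 35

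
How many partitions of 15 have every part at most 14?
Let r_j(i) = number of partitions of i into parts ≤ j, for i = 0..15. r_1(i) = 1 for all i; r_j(i) = r_{j-1}(i) + r_j(i-j). Rows j = 2..14: ≤2: 1 1 2 2 3 3 4 4 5 5 6 6 7 7 8 8; ≤3: 1 1 2 3 4 5 7 8 10 12 14 16 19 21 24 27; ≤4: 1 1 2 3 5 6 9 11 15 18 23 27 34 39 47 54; ≤5: 1 1 2 3 5 7 10 13 18 23 30 37 47 57 70 84; ≤6: 1 1 2 3 5 7 11 14 20 26 35 44 58 71 90 110; ≤7: 1 1 2 3 5 7 11 15 21 28 38 49 65 82 105 131; ≤8: 1 1 2 3 5 7 11 15 22 29 40 52 70 89 116 146; ≤9: 1 1 2 3 5 7 11 15 22 30 41 54 73 94 123 157; ≤10: 1 1 2 3 5 7 11 15 22 30 42 55 75 97 128 164; ≤11: 1 1 2 3 5 7 11 15 22 30 42 56 76 99 131 169; ≤12: 1 1 2 3 5 7 11 15 22 30 42 56 77 100 133 172; ≤13: 1 1 2 3 5 7 11 15 22 30 42 56 77 101 134 174; ≤14: 1 1 2 3 5 7 11 15 22 30 42 56 77 101 135 175. r_14(15) = 175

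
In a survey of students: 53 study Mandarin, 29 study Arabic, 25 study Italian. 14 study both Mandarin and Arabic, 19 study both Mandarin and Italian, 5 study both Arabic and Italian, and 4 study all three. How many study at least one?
|A∪B∪C| = 53+29+25-14-19-5+4 = 73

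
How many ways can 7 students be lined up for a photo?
7! = 5040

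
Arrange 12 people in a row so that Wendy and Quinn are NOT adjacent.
Total - adjacent = 12! - (12-1)!×2 = 479001600 - 79833600 = 399168000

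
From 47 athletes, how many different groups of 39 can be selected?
C(47,39) = 47!/(39!×8!) = 314457495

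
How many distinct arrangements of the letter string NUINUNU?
7! / (1! × 3! × 3!) = 140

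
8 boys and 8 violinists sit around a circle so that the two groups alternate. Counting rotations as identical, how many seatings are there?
Fix one of the boys: (8-1)! ways for the remaining boys, × 8! ways for the violinists = 5040 × 40320 = 203212800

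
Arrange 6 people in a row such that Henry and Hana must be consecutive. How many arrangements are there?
Treat the 2 as one block: (6-2+1)! × 2! = 120 × 2 = 240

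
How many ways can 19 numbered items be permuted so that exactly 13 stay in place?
Choose the 13 fixed points C(19,13) = 27132, derange the rest: !6 = Σ_{j=0}^{6} (-1)^j·6!/j! = 720 - 720 + 360 - 120 + 30 - 6 + 1 = 265. Product = 27132 × 265 = 7189980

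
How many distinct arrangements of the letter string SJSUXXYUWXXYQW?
14! / (2! × 1! × 4! × 2! × 2! × 1! × 2!) = 227026800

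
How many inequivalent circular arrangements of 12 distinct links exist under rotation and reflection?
(12-1)!/2 = 39916800/2 = 19958400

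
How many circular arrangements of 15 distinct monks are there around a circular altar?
Circular: fix one position, arrange the rest. (15-1)! = 87178291200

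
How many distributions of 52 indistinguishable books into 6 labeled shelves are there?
C(52+6-1, 6-1) = C(57, 5) = 4187106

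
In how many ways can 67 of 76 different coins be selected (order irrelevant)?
C(76,67) = 76!/(67!×9!) = 142466675900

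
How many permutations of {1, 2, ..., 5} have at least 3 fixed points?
Exactly j fixed points: C(5,j)·!(5-j); sum over j ≥ 3 (derangement numbers via !m = (m-1)·(!(m-1) + !(m-2)): !0..!2 = 1, 0, 1). Σ_{j=3}^{5} C(5,j)·!(5-j) = C(5,3)·!2 + C(5,4)·!1 + C(5,5)·!0 = 10·1 + 5·0 + 1·1 = 11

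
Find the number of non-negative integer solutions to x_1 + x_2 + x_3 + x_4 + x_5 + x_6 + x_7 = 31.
C(31+7-1, 7-1) = C(37, 6) = 2324784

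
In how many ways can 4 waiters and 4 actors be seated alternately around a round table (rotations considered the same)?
Fix one of the waiters: (4-1)! ways for the remaining waiters, × 4! ways for the actors = 6 × 24 = 144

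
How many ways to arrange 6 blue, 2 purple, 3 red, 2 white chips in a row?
13! / (6! × 2! × 3! × 2!) = 360360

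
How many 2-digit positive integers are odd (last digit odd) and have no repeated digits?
Last∈{1,3,5,7,9}. Last=0: 0. Last nonzero: 5×8×P(8,0) = 40. Total = 40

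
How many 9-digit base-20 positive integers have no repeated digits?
First digit: 19 choices (nonzero). Then descending: 19 × 19 × 18 × 17 × 16 × 15 × 14 × 13 × 12 = 57901858560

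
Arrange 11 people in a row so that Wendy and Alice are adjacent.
Treat as block: (11-1)! × 2! = 3628800 × 2 = 7257600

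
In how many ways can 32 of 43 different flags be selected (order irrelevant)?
C(43,32) = 43!/(32!×11!) = 5752004349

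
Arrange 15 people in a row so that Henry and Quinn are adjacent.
Treat as block: (15-1)! × 2! = 87178291200 × 2 = 174356582400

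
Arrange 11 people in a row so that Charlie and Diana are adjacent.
Treat as block: (11-1)! × 2! = 3628800 × 2 = 7257600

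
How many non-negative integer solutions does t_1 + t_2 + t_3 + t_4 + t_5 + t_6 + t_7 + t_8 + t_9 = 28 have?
C(28+9-1, 9-1) = C(36, 8) = 30260340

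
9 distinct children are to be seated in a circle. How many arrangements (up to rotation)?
Circular: fix one position, arrange the rest. (9-1)! = 40320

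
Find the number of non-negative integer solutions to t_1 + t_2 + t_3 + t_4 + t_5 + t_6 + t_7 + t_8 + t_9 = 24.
C(24+9-1, 9-1) = C(32, 8) = 10518300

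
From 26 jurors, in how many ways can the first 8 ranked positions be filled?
P(26,8) = 26!/(26-8)! = 62990928000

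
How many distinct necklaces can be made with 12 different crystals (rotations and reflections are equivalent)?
(12-1)!/2 = 39916800/2 = 19958400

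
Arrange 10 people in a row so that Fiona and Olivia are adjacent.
Treat as block: (10-1)! × 2! = 362880 × 2 = 725760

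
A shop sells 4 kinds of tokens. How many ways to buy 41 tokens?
C(41+4-1, 4-1) = C(44, 3) = 13244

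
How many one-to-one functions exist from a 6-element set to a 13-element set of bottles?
P(13,6) = 13!/(13-6)! = 1235520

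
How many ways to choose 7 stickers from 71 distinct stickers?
C(71,7) = 71!/(7!×64!) = 1329890705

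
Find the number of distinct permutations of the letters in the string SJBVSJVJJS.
10! / (3! × 1! × 4! × 2!) = 12600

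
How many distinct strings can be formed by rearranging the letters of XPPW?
4! / (2! × 1! × 1!) = 12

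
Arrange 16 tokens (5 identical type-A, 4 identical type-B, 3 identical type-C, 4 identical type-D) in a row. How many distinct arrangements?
16! / (5! × 4! × 3! × 4!) = 50450400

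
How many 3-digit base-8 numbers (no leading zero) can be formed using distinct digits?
First digit: 7 choices (nonzero). Then descending: 7 × 7 × 6 = 294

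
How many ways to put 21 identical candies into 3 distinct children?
C(21+3-1, 3-1) = C(23, 2) = 253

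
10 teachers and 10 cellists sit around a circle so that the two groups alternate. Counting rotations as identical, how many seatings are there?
Fix one of the teachers: (10-1)! ways for the remaining teachers, × 10! ways for the cellists = 362880 × 3628800 = 1316818944000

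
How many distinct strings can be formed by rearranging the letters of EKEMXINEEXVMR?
13! / (4! × 1! × 1! × 2! × 2! × 1! × 1! × 1!) = 64864800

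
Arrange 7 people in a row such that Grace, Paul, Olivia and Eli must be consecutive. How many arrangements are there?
Treat the 4 as one block: (7-4+1)! × 4! = 24 × 24 = 576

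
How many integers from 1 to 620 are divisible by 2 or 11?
⌊620/2⌋ + ⌊620/11⌋ - ⌊620/22⌋ = 310 + 56 - 28 = 338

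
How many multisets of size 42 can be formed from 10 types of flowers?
C(42+10-1, 10-1) = C(51, 9) = 3042312350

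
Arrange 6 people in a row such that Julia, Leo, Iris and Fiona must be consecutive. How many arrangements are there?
Treat the 4 as one block: (6-4+1)! × 4! = 6 × 24 = 144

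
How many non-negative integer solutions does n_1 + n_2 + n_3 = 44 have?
C(44+3-1, 3-1) = C(46, 2) = 1035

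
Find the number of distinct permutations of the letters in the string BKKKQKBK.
8! / (5! × 2! × 1!) = 168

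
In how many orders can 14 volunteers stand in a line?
14! = 87178291200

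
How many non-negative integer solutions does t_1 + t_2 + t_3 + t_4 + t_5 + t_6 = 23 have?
C(23+6-1, 6-1) = C(28, 5) = 98280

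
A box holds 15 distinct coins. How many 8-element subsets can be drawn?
C(15,8) = 15!/(8!×7!) = 6435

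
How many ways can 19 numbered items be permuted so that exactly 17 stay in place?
Choose the 17 fixed points C(19,17) = 171, derange the rest: !2 = Σ_{j=0}^{2} (-1)^j·2!/j! = 2 - 2 + 1 = 1. Product = 171 × 1 = 171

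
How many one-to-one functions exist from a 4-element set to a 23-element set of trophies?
P(23,4) = 23!/(23-4)! = 212520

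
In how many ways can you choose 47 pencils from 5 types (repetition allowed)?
C(47+5-1, 5-1) = C(51, 4) = 249900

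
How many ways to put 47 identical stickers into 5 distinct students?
C(47+5-1, 5-1) = C(51, 4) = 249900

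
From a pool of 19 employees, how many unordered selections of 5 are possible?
C(19,5) = 19!/(5!×14!) = 11628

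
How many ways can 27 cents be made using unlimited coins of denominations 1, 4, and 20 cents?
Coefficient of x^27 in 1/(1-x^1) · 1/(1-x^4) · 1/(1-x^20). Case on j = number of 20-cent coins (j = 0..1); remainder r = 27 - 20j is made from {1,4} in ⌊r/4⌋+1 ways. r = 27, 7 → 7 + 2 = 9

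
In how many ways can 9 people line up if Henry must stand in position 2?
Fix one position: (9-1)! = 40320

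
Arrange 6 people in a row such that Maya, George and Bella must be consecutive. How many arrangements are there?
Treat the 3 as one block: (6-3+1)! × 3! = 24 × 6 = 144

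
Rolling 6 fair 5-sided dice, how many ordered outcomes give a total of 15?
Coefficient of x^15 in (x + x² + ... + x^5)^6. By inclusion-exclusion on dice exceeding 5: Σ_j (-1)^j C(6,j)·C(15-1-5j, 5) = C(6,0)·C(14,5) - C(6,1)·C(9,5) = 1·2002 - 6·126 = 1246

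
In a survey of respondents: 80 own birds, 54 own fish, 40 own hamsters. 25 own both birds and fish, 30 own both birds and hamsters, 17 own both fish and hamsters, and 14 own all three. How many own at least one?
|A∪B∪C| = 80+54+40-25-30-17+14 = 116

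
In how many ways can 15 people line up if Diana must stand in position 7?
Fix one position: (15-1)! = 87178291200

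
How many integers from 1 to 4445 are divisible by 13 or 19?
⌊4445/13⌋ + ⌊4445/19⌋ - ⌊4445/247⌋ = 341 + 233 - 17 = 557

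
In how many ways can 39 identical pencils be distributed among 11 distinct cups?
C(39+11-1, 11-1) = C(49, 10) = 8217822536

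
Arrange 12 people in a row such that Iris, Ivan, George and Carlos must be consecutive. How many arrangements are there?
Treat the 4 as one block: (12-4+1)! × 4! = 362880 × 24 = 8709120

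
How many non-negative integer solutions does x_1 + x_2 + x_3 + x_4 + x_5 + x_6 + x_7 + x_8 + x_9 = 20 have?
C(20+9-1, 9-1) = C(28, 8) = 3108105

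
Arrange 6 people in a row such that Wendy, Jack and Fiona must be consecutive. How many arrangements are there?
Treat the 3 as one block: (6-3+1)! × 3! = 24 × 6 = 144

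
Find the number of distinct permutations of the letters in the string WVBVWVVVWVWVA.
13! / (1! × 4! × 1! × 7!) = 51480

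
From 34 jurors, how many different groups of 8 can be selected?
C(34,8) = 34!/(8!×26!) = 18156204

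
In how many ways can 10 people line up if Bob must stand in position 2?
Fix one position: (10-1)! = 362880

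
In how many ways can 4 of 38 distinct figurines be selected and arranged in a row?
P(38,4) = 38!/(38-4)! = 1771560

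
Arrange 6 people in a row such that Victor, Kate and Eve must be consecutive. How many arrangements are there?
Treat the 3 as one block: (6-3+1)! × 3! = 24 × 6 = 144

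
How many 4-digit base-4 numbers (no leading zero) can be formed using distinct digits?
First digit: 3 choices (nonzero). Then descending: 3 × 3 × 2 × 1 = 18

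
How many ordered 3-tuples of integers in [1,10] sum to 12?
Coefficient of x^12 in (x + x² + ... + x^10)^3. By inclusion-exclusion on dice exceeding 10: Σ_j (-1)^j C(3,j)·C(12-1-10j, 2) = C(3,0)·C(11,2) = 1·55 = 55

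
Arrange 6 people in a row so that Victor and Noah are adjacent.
Treat as block: (6-1)! × 2! = 120 × 2 = 240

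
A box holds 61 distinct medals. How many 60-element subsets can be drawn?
C(61,60) = 61!/(60!×1!) = 61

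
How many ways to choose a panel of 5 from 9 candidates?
C(9,5) = 9!/(5!×4!) = 126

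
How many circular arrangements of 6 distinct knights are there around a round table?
Circular: fix one position, arrange the rest. (6-1)! = 120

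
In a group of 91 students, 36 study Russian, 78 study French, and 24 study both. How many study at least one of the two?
|A∪B| = |A| + |B| - |A∩B| = 36 + 78 - 24 = 90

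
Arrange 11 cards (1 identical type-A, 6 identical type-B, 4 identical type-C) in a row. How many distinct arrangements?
11! / (1! × 6! × 4!) = 2310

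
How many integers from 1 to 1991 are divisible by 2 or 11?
⌊1991/2⌋ + ⌊1991/11⌋ - ⌊1991/22⌋ = 995 + 181 - 90 = 1086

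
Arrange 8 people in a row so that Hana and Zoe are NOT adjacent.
Total - adjacent = 8! - (8-1)!×2 = 40320 - 10080 = 30240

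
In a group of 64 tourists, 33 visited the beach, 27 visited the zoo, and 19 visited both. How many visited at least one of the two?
|A∪B| = |A| + |B| - |A∩B| = 33 + 27 - 19 = 41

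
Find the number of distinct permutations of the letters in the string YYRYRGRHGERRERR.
15! / (7! × 2! × 1! × 2! × 3!) = 10810800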